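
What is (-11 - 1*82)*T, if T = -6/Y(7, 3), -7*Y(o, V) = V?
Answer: -1302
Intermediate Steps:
Y(o, V) = -V/7
T = 14 (T = -6/((-1/7*3)) = -6/(-3/7) = -6*(-7/3) = 14)
(-11 - 1*82)*T = (-11 - 1*82)*14 = (-11 - 82)*14 = -93*14 = -1302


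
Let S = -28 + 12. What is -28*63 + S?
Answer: -1780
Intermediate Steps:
S = -16
-28*63 + S = -28*63 - 16 = -1764 - 16 = -1780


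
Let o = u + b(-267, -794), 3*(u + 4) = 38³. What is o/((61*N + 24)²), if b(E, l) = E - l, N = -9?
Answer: 8063/118125 ≈ 0.068258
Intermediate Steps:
u = 54860/3 (u = -4 + (⅓)*38³ = -4 + (⅓)*54872 = -4 + 54872/3 = 54860/3 ≈ 18287.)
o = 56441/3 (o = 54860/3 + (-267 - 1*(-794)) = 54860/3 + (-267 + 794) = 54860/3 + 527 = 56441/3 ≈ 18814.)
o/((61*N + 24)²) = 56441/(3*((61*(-9) + 24)²)) = 56441/(3*((-549 + 24)²)) = 56441/(3*((-525)²)) = (56441/3)/275625 = (56441/3)*(1/275625) = 8063/118125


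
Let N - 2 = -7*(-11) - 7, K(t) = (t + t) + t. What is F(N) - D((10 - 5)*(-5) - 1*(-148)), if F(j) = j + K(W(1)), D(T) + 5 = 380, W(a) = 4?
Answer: -291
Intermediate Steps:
D(T) = 375 (D(T) = -5 + 380 = 375)
K(t) = 3*t (K(t) = 2*t + t = 3*t)
N = 72 (N = 2 + (-7*(-11) - 7) = 2 + (77 - 7) = 2 + 70 = 72)
F(j) = 12 + j (F(j) = j + 3*4 = j + 12 = 12 + j)
F(N) - D((10 - 5)*(-5) - 1*(-148)) = (12 + 72) - 1*375 = 84 - 375 = -291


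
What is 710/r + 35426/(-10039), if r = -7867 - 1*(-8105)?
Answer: -651849/1194641 ≈ -0.54564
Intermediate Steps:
r = 238 (r = -7867 + 8105 = 238)
710/r + 35426/(-10039) = 710/238 + 35426/(-10039) = 710*(1/238) + 35426*(-1/10039) = 355/119 - 35426/10039 = -651849/1194641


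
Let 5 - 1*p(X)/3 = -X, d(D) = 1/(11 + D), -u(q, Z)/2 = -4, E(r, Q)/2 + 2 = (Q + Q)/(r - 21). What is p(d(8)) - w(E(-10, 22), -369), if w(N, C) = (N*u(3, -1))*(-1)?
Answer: -23296/589 ≈ -39.552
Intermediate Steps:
E(r, Q) = -4 + 4*Q/(-21 + r) (E(r, Q) = -4 + 2*((Q + Q)/(r - 21)) = -4 + 2*((2*Q)/(-21 + r)) = -4 + 2*(2*Q/(-21 + r)) = -4 + 4*Q/(-21 + r))
u(q, Z) = 8 (u(q, Z) = -2*(-4) = 8)
w(N, C) = -8*N (w(N, C) = (N*8)*(-1) = (8*N)*(-1) = -8*N)
p(X) = 15 + 3*X (p(X) = 15 - (-3)*X = 15 + 3*X)
p(d(8)) - w(E(-10, 22), -369) = (15 + 3/(11 + 8)) - (-8)*4*(21 + 22 - 1*(-10))/(-21 - 10) = (15 + 3/19) - (-8)*4*(21 + 22 + 10)/(-31) = (15 + 3*(1/19)) - (-8)*4*(-1/31)*53 = (15 + 3/19) - (-8)*(-212)/31 = 288/19 - 1*1696/31 = 288/19 - 1696/31 = -23296/589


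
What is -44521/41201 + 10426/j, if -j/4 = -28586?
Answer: -2330573799/2355543572 ≈ -0.98940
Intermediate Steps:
j = 114344 (j = -4*(-28586) = 114344)
-44521/41201 + 10426/j = -44521/41201 + 10426/114344 = -44521*1/41201 + 10426*(1/114344) = -44521/41201 + 5213/57172 = -2330573799/2355543572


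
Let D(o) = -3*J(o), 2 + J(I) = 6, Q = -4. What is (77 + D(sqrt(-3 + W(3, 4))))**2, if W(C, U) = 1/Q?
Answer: 4225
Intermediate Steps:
J(I) = 4 (J(I) = -2 + 6 = 4)
W(C, U) = -1/4 (W(C, U) = 1/(-4) = -1/4)
D(o) = -12 (D(o) = -3*4 = -12)
(77 + D(sqrt(-3 + W(3, 4))))**2 = (77 - 12)**2 = 65**2 = 4225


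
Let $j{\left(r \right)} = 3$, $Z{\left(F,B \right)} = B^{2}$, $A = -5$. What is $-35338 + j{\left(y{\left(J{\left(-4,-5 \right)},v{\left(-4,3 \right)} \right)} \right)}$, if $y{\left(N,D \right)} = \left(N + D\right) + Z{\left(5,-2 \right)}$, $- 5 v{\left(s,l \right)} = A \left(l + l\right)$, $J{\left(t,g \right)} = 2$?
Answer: $-35335$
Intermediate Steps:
$v{\left(s,l \right)} = 2 l$ ($v{\left(s,l \right)} = - \frac{\left(-5\right) \left(l + l\right)}{5} = - \frac{\left(-5\right) 2 l}{5} = - \frac{\left(-10\right) l}{5} = 2 l$)
$y{\left(N,D \right)} = 4 + D + N$ ($y{\left(N,D \right)} = \left(N + D\right) + \left(-2\right)^{2} = \left(D + N\right) + 4 = 4 + D + N$)
$-35338 + j{\left(y{\left(J{\left(-4,-5 \right)},v{\left(-4,3 \right)} \right)} \right)} = -35338 + 3 = -35335$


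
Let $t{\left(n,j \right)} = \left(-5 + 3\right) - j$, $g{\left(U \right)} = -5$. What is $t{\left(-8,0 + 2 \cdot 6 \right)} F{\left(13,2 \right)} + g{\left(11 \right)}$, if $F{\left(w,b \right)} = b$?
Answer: $-33$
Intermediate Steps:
$t{\left(n,j \right)} = -2 - j$
$t{\left(-8,0 + 2 \cdot 6 \right)} F{\left(13,2 \right)} + g{\left(11 \right)} = \left(-2 - \left(0 + 2 \cdot 6\right)\right) 2 - 5 = \left(-2 - \left(0 + 12\right)\right) 2 - 5 = \left(-2 - 12\right) 2 - 5 = \left(-14\right) 2 - 5 = -28 - 5 = -33$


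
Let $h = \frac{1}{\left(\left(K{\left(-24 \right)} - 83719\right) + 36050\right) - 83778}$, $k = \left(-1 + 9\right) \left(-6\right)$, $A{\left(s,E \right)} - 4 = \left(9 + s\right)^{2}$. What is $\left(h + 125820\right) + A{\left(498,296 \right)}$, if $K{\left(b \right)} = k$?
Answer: $\frac{50345885134}{131495} \approx 3.8287 \cdot 10^{5}$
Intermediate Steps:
$A{\left(s,E \right)} = 4 + \left(9 + s\right)^{2}$
$k = -48$ ($k = 8 \left(-6\right) = -48$)
$K{\left(b \right)} = -48$
$h = - \frac{1}{131495}$ ($h = \frac{1}{\left(\left(-48 - 83719\right) + 36050\right) - 83778} = \frac{1}{\left(-83767 + 36050\right) - 83778} = \frac{1}{-47717 - 83778} = \frac{1}{-131495} = - \frac{1}{131495} \approx -7.6049 \cdot 10^{-6}$)
$\left(h + 125820\right) + A{\left(498,296 \right)} = \left(- \frac{1}{131495} + 125820\right) + \left(4 + \left(9 + 498\right)^{2}\right) = \frac{16544700899}{131495} + \left(4 + 507^{2}\right) = \frac{16544700899}{131495} + \left(4 + 257049\right) = \frac{16544700899}{131495} + 257053 = \frac{50345885134}{131495}$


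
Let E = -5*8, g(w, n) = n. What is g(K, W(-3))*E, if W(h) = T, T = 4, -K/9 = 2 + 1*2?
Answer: -160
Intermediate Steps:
K = -36 (K = -9*(2 + 1*2) = -9*(2 + 2) = -9*4 = -36)
W(h) = 4
E = -40
g(K, W(-3))*E = 4*(-40) = -160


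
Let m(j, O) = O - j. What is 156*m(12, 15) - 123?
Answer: 345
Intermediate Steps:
156*m(12, 15) - 123 = 156*(15 - 1*12) - 123 = 156*(15 - 12) - 123 = 156*3 - 123 = 468 - 123 = 345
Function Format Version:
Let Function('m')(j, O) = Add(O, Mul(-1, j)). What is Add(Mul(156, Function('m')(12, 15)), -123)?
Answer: 345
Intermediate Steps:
Add(Mul(156, Function('m')(12, 15)), -123) = Add(Mul(156, Add(15, Mul(-1, 12))), -123) = Add(Mul(156, Add(15, -12)), -123) = Add(Mul(156, 3), -123) = Add(468, -123) = 345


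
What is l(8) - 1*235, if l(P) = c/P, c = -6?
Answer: -943/4 ≈ -235.75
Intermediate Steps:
l(P) = -6/P
l(8) - 1*235 = -6/8 - 1*235 = -6*1/8 - 235 = -3/4 - 235 = -943/4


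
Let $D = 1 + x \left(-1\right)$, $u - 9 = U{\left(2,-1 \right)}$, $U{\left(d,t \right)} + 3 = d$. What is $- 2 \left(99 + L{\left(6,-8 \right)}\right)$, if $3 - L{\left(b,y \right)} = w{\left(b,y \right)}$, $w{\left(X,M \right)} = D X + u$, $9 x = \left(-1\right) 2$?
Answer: $- \frac{520}{3} \approx -173.33$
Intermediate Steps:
$U{\left(d,t \right)} = -3 + d$
$u = 8$ ($u = 9 + \left(-3 + 2\right) = 9 - 1 = 8$)
$x = - \frac{2}{9}$ ($x = \frac{\left(-1\right) 2}{9} = \frac{1}{9} \left(-2\right) = - \frac{2}{9} \approx -0.22222$)
$D = \frac{11}{9}$ ($D = 1 - - \frac{2}{9} = 1 + \frac{2}{9} = \frac{11}{9} \approx 1.2222$)
$w{\left(X,M \right)} = 8 + \frac{11 X}{9}$ ($w{\left(X,M \right)} = \frac{11 X}{9} + 8 = 8 + \frac{11 X}{9}$)
$L{\left(b,y \right)} = -5 - \frac{11 b}{9}$ ($L{\left(b,y \right)} = 3 - \left(8 + \frac{11 b}{9}\right) = -5 - \frac{11 b}{9}$)
$- 2 \left(99 + L{\left(6,-8 \right)}\right) = - 2 \left(99 - \frac{37}{3}\right) = \left(-2\right) \frac{260}{3} = - \frac{520}{3}$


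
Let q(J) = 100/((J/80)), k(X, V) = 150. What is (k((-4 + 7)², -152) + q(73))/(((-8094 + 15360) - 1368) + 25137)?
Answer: 3790/453111 ≈ 0.0083644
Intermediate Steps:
q(J) = 8000/J (q(J) = 100/((J*(1/80))) = 100/((J/80)) = 100*(80/J) = 8000/J)
(k((-4 + 7)², -152) + q(73))/(((-8094 + 15360) - 1368) + 25137) = (150 + 8000/73)/(((-8094 + 15360) - 1368) + 25137) = (150 + 8000*(1/73))/((7266 - 1368) + 25137) = (150 + 8000/73)/(5898 + 25137) = (18950/73)/31035 = (18950/73)*(1/31035) = 3790/453111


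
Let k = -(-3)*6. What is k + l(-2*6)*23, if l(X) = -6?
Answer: -120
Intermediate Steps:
k = 18 (k = -1*(-18) = 18)
k + l(-2*6)*23 = 18 - 6*23 = 18 - 138 = -120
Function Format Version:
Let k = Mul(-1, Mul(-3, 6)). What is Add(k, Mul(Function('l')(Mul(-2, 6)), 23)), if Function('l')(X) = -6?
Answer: -120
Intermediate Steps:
k = 18 (k = Mul(-1, -18) = 18)
Add(k, Mul(Function('l')(Mul(-2, 6)), 23)) = Add(18, Mul(-6, 23)) = Add(18, -138) = -120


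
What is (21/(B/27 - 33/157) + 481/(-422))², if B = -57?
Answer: 49700286324649/478974726400 ≈ 103.76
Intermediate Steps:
(21/(B/27 - 33/157) + 481/(-422))² = (21/(-57/27 - 33/157) + 481/(-422))² = (21/(-57*1/27 - 33*1/157) + 481*(-1/422))² = (21/(-19/9 - 33/157) - 481/422)² = (21/(-3280/1413) - 481/422)² = (21*(-1413/3280) - 481/422)² = (-29673/3280 - 481/422)² = (-7049843/692080)² = 49700286324649/478974726400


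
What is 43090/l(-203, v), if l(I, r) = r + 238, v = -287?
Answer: -43090/49 ≈ -879.39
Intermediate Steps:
l(I, r) = 238 + r
43090/l(-203, v) = 43090/(238 - 287) = 43090/(-49) = 43090*(-1/49) = -43090/49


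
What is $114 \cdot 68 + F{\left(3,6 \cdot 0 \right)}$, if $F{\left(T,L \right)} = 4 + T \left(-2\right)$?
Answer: $7750$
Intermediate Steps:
$F{\left(T,L \right)} = 4 - 2 T$
$114 \cdot 68 + F{\left(3,6 \cdot 0 \right)} = 114 \cdot 68 + \left(4 - 6\right) = 7752 + \left(4 - 6\right) = 7752 - 2 = 7750$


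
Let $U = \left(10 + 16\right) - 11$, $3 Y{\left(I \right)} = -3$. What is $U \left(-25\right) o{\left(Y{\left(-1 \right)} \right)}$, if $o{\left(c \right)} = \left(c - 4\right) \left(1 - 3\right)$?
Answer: $-3750$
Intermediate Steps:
$Y{\left(I \right)} = -1$ ($Y{\left(I \right)} = \frac{1}{3} \left(-3\right) = -1$)
$U = 15$ ($U = 26 - 11 = 15$)
$o{\left(c \right)} = 8 - 2 c$ ($o{\left(c \right)} = \left(-4 + c\right) \left(-2\right) = 8 - 2 c$)
$U \left(-25\right) o{\left(Y{\left(-1 \right)} \right)} = 15 \left(-25\right) \left(8 - -2\right) = - 375 \left(8 + 2\right) = \left(-375\right) 10 = -3750$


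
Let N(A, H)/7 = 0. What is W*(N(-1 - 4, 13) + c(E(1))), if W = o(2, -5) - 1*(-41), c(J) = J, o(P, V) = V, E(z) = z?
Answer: 36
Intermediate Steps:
N(A, H) = 0 (N(A, H) = 7*0 = 0)
W = 36 (W = -5 - 1*(-41) = -5 + 41 = 36)
W*(N(-1 - 4, 13) + c(E(1))) = 36*(0 + 1) = 36*1 = 36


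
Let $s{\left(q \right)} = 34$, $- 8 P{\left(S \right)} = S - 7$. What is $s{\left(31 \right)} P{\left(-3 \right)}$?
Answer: $\frac{85}{2} \approx 42.5$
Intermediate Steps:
$P{\left(S \right)} = \frac{7}{8} - \frac{S}{8}$ ($P{\left(S \right)} = - \frac{S - 7}{8} = - \frac{-7 + S}{8} = \frac{7}{8} - \frac{S}{8}$)
$s{\left(31 \right)} P{\left(-3 \right)} = 34 \left(\frac{7}{8} - - \frac{3}{8}\right) = 34 \left(\frac{7}{8} + \frac{3}{8}\right) = 34 \cdot \frac{5}{4} = \frac{85}{2}$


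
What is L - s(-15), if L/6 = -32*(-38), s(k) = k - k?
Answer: 7296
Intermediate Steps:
s(k) = 0
L = 7296 (L = 6*(-32*(-38)) = 6*1216 = 7296)
L - s(-15) = 7296 - 1*0 = 7296 + 0 = 7296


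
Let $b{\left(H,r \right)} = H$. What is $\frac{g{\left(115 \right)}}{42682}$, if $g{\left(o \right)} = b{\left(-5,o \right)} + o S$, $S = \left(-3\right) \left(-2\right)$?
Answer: $\frac{685}{42682} \approx 0.016049$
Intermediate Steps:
$S = 6$
$g{\left(o \right)} = -5 + 6 o$ ($g{\left(o \right)} = -5 + o 6 = -5 + 6 o$)
$\frac{g{\left(115 \right)}}{42682} = \frac{-5 + 6 \cdot 115}{42682} = \left(-5 + 690\right) \frac{1}{42682} = 685 \cdot \frac{1}{42682} = \frac{685}{42682}$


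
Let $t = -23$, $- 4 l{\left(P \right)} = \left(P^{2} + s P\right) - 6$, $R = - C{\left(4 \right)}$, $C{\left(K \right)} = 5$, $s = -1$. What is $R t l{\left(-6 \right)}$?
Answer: $-1035$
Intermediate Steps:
$R = -5$ ($R = \left(-1\right) 5 = -5$)
$l{\left(P \right)} = \frac{3}{2} - \frac{P^{2}}{4} + \frac{P}{4}$ ($l{\left(P \right)} = - \frac{\left(P^{2} - P\right) - 6}{4} = - \frac{-6 + P^{2} - P}{4} = \frac{3}{2} - \frac{P^{2}}{4} + \frac{P}{4}$)
$R t l{\left(-6 \right)} = \left(-5\right) \left(-23\right) \left(\frac{3}{2} - \frac{\left(-6\right)^{2}}{4} + \frac{1}{4} \left(-6\right)\right) = 115 \left(\frac{3}{2} - 9 - \frac{3}{2}\right) = 115 \left(-9\right) = -1035$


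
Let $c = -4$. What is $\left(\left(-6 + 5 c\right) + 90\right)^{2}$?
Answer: $4096$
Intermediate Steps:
$\left(\left(-6 + 5 c\right) + 90\right)^{2} = \left(\left(-6 + 5 \left(-4\right)\right) + 90\right)^{2} = \left(\left(-6 - 20\right) + 90\right)^{2} = \left(-26 + 90\right)^{2} = 64^{2} = 4096$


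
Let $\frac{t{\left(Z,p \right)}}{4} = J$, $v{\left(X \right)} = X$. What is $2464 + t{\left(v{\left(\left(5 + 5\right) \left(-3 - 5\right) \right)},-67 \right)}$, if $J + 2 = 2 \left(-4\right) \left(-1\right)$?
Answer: $2488$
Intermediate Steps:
$J = 6$ ($J = -2 + 2 \left(-4\right) \left(-1\right) = -2 - -8 = -2 + 8 = 6$)
$t{\left(Z,p \right)} = 24$ ($t{\left(Z,p \right)} = 4 \cdot 6 = 24$)
$2464 + t{\left(v{\left(\left(5 + 5\right) \left(-3 - 5\right) \right)},-67 \right)} = 2464 + 24 = 2488$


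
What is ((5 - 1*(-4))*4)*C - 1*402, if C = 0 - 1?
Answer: -438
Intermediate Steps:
C = -1
((5 - 1*(-4))*4)*C - 1*402 = ((5 - 1*(-4))*4)*(-1) - 1*402 = ((5 + 4)*4)*(-1) - 402 = (9*4)*(-1) - 402 = 36*(-1) - 402 = -36 - 402 = -438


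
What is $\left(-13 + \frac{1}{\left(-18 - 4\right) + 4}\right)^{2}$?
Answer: $\frac{55225}{324} \approx 170.45$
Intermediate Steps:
$\left(-13 + \frac{1}{\left(-18 - 4\right) + 4}\right)^{2} = \left(-13 + \frac{1}{-22 + 4}\right)^{2} = \left(-13 + \frac{1}{-18}\right)^{2} = \left(-13 - \frac{1}{18}\right)^{2} = \left(- \frac{235}{18}\right)^{2} = \frac{55225}{324}$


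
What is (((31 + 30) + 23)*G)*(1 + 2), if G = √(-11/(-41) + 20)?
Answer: 252*√34071/41 ≈ 1134.5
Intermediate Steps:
G = √34071/41 (G = √(-11*(-1/41) + 20) = √(11/41 + 20) = √(831/41) = √34071/41 ≈ 4.5020)
(((31 + 30) + 23)*G)*(1 + 2) = (((31 + 30) + 23)*(√34071/41))*(1 + 2) = ((61 + 23)*(√34071/41))*3 = (84*(√34071/41))*3 = (84*√34071/41)*3 = 252*√34071/41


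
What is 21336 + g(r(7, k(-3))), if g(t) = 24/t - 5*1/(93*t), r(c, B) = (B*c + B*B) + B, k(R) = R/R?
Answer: 17860459/837 ≈ 21339.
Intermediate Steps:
k(R) = 1
r(c, B) = B + B² + B*c (r(c, B) = (B*c + B²) + B = (B² + B*c) + B = B + B² + B*c)
g(t) = 2227/(93*t) (g(t) = 24/t - 5/(93*t) = 2227/(93*t))
21336 + g(r(7, k(-3))) = 21336 + 2227/(93*((1*(1 + 1 + 7)))) = 21336 + 2227/(93*((1*9))) = 21336 + (2227/93)/9 = 21336 + (2227/93)*(⅑) = 21336 + 2227/837 = 17860459/837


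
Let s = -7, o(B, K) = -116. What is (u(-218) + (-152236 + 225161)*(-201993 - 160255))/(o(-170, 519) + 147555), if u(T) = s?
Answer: -26416935407/147439 ≈ -1.7917e+5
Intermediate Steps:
u(T) = -7
(u(-218) + (-152236 + 225161)*(-201993 - 160255))/(o(-170, 519) + 147555) = (-7 + (-152236 + 225161)*(-201993 - 160255))/(-116 + 147555) = (-7 + 72925*(-362248))/147439 = (-7 - 26416935400)*(1/147439) = -26416935407*1/147439 = -26416935407/147439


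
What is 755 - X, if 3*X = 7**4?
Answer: -136/3 ≈ -45.333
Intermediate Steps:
X = 2401/3 (X = (1/3)*7**4 = (1/3)*2401 = 2401/3 ≈ 800.33)
755 - X = 755 - 1*2401/3 = 755 - 2401/3 = -136/3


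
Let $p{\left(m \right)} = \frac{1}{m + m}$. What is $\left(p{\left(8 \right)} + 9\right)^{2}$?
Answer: $\frac{21025}{256} \approx 82.129$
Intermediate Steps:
$p{\left(m \right)} = \frac{1}{2 m}$
$\left(p{\left(8 \right)} + 9\right)^{2} = \left(\frac{1}{2 \cdot 8} + 9\right)^{2} = \left(\frac{1}{2} \cdot \frac{1}{8} + 9\right)^{2} = \left(\frac{1}{16} + 9\right)^{2} = \left(\frac{145}{16}\right)^{2} = \frac{21025}{256}$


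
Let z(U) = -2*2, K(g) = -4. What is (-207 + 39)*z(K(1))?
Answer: 672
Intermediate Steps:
z(U) = -4
(-207 + 39)*z(K(1)) = (-207 + 39)*(-4) = -168*(-4) = 672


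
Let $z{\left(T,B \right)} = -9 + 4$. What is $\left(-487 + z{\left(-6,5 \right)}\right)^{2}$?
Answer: $242064$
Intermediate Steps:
$z{\left(T,B \right)} = -5$
$\left(-487 + z{\left(-6,5 \right)}\right)^{2} = \left(-487 - 5\right)^{2} = \left(-492\right)^{2} = 242064$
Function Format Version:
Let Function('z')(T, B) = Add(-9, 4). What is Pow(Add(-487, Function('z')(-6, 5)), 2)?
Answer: 242064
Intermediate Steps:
Function('z')(T, B) = -5
Pow(Add(-487, Function('z')(-6, 5)), 2) = Pow(Add(-487, -5), 2) = Pow(-492, 2) = 242064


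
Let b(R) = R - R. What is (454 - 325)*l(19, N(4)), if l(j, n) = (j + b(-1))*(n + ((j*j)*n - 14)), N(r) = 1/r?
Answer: 375003/2 ≈ 1.8750e+5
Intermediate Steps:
N(r) = 1/r
b(R) = 0
l(j, n) = j*(-14 + n + n*j**2) (l(j, n) = (j + 0)*(n + ((j*j)*n - 14)) = j*(n + (j**2*n - 14)) = j*(n + (n*j**2 - 14)) = j*(n + (-14 + n*j**2)) = j*(-14 + n + n*j**2))
(454 - 325)*l(19, N(4)) = (454 - 325)*(19*(-14 + 1/4 + 19**2/4)) = 129*(19*(-14 + 1/4 + (1/4)*361)) = 129*(19*(-14 + 1/4 + 361/4)) = 129*(19*(153/2)) = 129*(2907/2) = 375003/2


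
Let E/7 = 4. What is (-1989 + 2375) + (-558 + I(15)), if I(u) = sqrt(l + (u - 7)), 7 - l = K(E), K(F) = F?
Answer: -172 + I*sqrt(13) ≈ -172.0 + 3.6056*I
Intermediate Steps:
E = 28 (E = 7*4 = 28)
l = -21 (l = 7 - 1*28 = 7 - 28 = -21)
I(u) = sqrt(-28 + u) (I(u) = sqrt(-21 + (u - 7)) = sqrt(-21 + (-7 + u)) = sqrt(-28 + u))
(-1989 + 2375) + (-558 + I(15)) = (-1989 + 2375) + (-558 + sqrt(-28 + 15)) = 386 + (-558 + sqrt(-13)) = 386 + (-558 + I*sqrt(13)) = -172 + I*sqrt(13)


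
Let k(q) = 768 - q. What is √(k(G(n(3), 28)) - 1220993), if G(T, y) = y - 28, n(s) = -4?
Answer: 5*I*√48809 ≈ 1104.6*I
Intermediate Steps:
G(T, y) = -28 + y
√(k(G(n(3), 28)) - 1220993) = √((768 - (-28 + 28)) - 1220993) = √((768 - 1*0) - 1220993) = √((768 + 0) - 1220993) = √(768 - 1220993) = √(-1220225) = 5*I*√48809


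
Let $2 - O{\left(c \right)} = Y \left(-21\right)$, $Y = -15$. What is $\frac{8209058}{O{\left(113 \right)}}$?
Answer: $- \frac{8209058}{313} \approx -26227.0$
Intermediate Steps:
$O{\left(c \right)} = -313$ ($O{\left(c \right)} = 2 - \left(-15\right) \left(-21\right) = 2 - 315 = -313$)
$\frac{8209058}{O{\left(113 \right)}} = \frac{8209058}{-313} = 8209058 \left(- \frac{1}{313}\right) = - \frac{8209058}{313}$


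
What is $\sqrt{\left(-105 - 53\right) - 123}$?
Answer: $i \sqrt{281} \approx 16.763 i$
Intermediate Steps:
$\sqrt{\left(-105 - 53\right) - 123} = \sqrt{-158 - 123} = \sqrt{-281} = i \sqrt{281}$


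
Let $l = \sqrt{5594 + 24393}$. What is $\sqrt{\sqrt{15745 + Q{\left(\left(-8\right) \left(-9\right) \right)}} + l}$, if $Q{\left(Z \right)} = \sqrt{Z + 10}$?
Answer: $\sqrt{\sqrt{29987} + \sqrt{15745 + \sqrt{82}}} \approx 17.282$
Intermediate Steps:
$Q{\left(Z \right)} = \sqrt{10 + Z}$
$l = \sqrt{29987} \approx 173.17$
$\sqrt{\sqrt{15745 + Q{\left(\left(-8\right) \left(-9\right) \right)}} + l} = \sqrt{\sqrt{15745 + \sqrt{10 - -72}} + \sqrt{29987}} = \sqrt{\sqrt{15745 + \sqrt{10 + 72}} + \sqrt{29987}} = \sqrt{\sqrt{15745 + \sqrt{82}} + \sqrt{29987}} = \sqrt{\sqrt{29987} + \sqrt{15745 + \sqrt{82}}}$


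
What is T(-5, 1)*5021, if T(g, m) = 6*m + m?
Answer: 35147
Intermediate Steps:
T(g, m) = 7*m
T(-5, 1)*5021 = (7*1)*5021 = 7*5021 = 35147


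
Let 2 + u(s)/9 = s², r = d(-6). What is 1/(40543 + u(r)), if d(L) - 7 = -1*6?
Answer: 1/40534 ≈ 2.4671e-5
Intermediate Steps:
d(L) = 1 (d(L) = 7 - 1*6 = 7 - 6 = 1)
r = 1
u(s) = -18 + 9*s²
1/(40543 + u(r)) = 1/(40543 + (-18 + 9*1²)) = 1/(40543 + (-18 + 9*1)) = 1/(40543 + (-18 + 9)) = 1/(40543 - 9) = 1/40534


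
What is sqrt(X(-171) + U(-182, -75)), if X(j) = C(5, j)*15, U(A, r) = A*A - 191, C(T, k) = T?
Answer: 4*sqrt(2063) ≈ 181.68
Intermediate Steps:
U(A, r) = -191 + A**2 (U(A, r) = A**2 - 191 = -191 + A**2)
X(j) = 75 (X(j) = 5*15 = 75)
sqrt(X(-171) + U(-182, -75)) = sqrt(75 + (-191 + (-182)**2)) = sqrt(75 + (-191 + 33124)) = sqrt(75 + 32933) = sqrt(33008) = 4*sqrt(2063)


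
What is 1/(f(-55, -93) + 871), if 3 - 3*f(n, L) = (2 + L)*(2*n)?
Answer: -3/7394 ≈ -0.00040573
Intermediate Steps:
f(n, L) = 1 - 2*n*(2 + L)/3 (f(n, L) = 1 - (2 + L)*2*n/3 = 1 - 2*n*(2 + L)/3)
1/(f(-55, -93) + 871) = 1/((1 - 4/3*(-55) - ⅔*(-93)*(-55)) + 871) = 1/((1 + 220/3 - 3410) + 871) = 1/(-10007/3 + 871) = 1/(-7394/3) = -3/7394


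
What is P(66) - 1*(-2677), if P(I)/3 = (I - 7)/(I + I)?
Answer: 117847/44 ≈ 2678.3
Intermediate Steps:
P(I) = 3*(-7 + I)/(2*I) (P(I) = 3*((I - 7)/(I + I)) = 3*((-7 + I)/((2*I))) = 3*((-7 + I)*(1/(2*I))) = 3*((-7 + I)/(2*I)) = 3*(-7 + I)/(2*I))
P(66) - 1*(-2677) = (3/2)*(-7 + 66)/66 - 1*(-2677) = (3/2)*(1/66)*59 + 2677 = 59/44 + 2677 = 117847/44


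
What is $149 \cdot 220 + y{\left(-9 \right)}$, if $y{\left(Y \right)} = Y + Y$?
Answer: $32762$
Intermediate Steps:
$y{\left(Y \right)} = 2 Y$
$149 \cdot 220 + y{\left(-9 \right)} = 149 \cdot 220 + 2 \left(-9\right) = 32780 - 18 = 32762$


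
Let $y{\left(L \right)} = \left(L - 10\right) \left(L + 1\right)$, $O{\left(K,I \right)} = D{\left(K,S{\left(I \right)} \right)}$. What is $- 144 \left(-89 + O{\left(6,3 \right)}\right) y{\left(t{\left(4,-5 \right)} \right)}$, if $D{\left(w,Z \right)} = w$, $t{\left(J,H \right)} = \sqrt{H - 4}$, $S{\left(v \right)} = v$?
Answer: $-227088 - 322704 i \approx -2.2709 \cdot 10^{5} - 3.227 \cdot 10^{5} i$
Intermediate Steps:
$t{\left(J,H \right)} = \sqrt{-4 + H}$
$O{\left(K,I \right)} = K$
$y{\left(L \right)} = \left(1 + L\right) \left(-10 + L\right)$ ($y{\left(L \right)} = \left(-10 + L\right) \left(1 + L\right) = \left(1 + L\right) \left(-10 + L\right)$)
$- 144 \left(-89 + O{\left(6,3 \right)}\right) y{\left(t{\left(4,-5 \right)} \right)} = - 144 \left(-89 + 6\right) \left(-10 + \left(\sqrt{-4 - 5}\right)^{2} - 9 \sqrt{-4 - 5}\right) = \left(-144\right) \left(-83\right) \left(-10 + \left(\sqrt{-9}\right)^{2} - 9 \sqrt{-9}\right) = 11952 \left(-10 + \left(3 i\right)^{2} - 9 \cdot 3 i\right) = 11952 \left(-10 - 9 - 27 i\right) = 11952 \left(-19 - 27 i\right) = -227088 - 322704 i$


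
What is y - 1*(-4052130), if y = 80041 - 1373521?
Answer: 2758650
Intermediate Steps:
y = -1293480
y - 1*(-4052130) = -1293480 - 1*(-4052130) = -1293480 + 4052130 = 2758650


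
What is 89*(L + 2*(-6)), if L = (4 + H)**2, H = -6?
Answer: -712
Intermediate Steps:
L = 4 (L = (4 - 6)**2 = (-2)**2 = 4)
89*(L + 2*(-6)) = 89*(4 + 2*(-6)) = 89*(4 - 12) = 89*(-8) = -712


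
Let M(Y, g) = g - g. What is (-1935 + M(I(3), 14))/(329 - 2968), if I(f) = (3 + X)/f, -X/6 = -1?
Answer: 1935/2639 ≈ 0.73323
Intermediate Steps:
X = 6 (X = -6*(-1) = 6)
I(f) = 9/f (I(f) = (3 + 6)/f = 9/f)
M(Y, g) = 0
(-1935 + M(I(3), 14))/(329 - 2968) = (-1935 + 0)/(329 - 2968) = -1935/(-2639) = -1935*(-1/2639) = 1935/2639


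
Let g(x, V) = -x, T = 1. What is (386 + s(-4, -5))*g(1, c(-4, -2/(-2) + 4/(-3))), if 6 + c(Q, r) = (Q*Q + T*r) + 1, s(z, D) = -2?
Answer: -384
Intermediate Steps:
c(Q, r) = -5 + r + Q**2 (c(Q, r) = -6 + ((Q*Q + 1*r) + 1) = -6 + ((Q**2 + r) + 1) = -6 + ((r + Q**2) + 1) = -6 + (1 + r + Q**2) = -5 + r + Q**2)
(386 + s(-4, -5))*g(1, c(-4, -2/(-2) + 4/(-3))) = (386 - 2)*(-1*1) = 384*(-1) = -384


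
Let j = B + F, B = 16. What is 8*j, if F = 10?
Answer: 208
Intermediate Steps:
j = 26 (j = 16 + 10 = 26)
8*j = 8*26 = 208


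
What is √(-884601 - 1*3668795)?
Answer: 2*I*√1138349 ≈ 2133.9*I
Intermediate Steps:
√(-884601 - 1*3668795) = √(-884601 - 3668795) = √(-4553396) = 2*I*√1138349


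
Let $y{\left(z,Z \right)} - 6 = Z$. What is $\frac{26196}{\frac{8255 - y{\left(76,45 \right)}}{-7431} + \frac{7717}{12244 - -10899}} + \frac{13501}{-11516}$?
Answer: $- \frac{51882217677172733}{1526101989820} \approx -33997.0$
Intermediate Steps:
$y{\left(z,Z \right)} = 6 + Z$
$\frac{26196}{\frac{8255 - y{\left(76,45 \right)}}{-7431} + \frac{7717}{12244 - -10899}} + \frac{13501}{-11516} = \frac{26196}{\frac{8255 - \left(6 + 45\right)}{-7431} + \frac{7717}{12244 - -10899}} + \frac{13501}{-11516} = \frac{26196}{\left(8255 - 51\right) \left(- \frac{1}{7431}\right) + \frac{7717}{12244 + 10899}} + 13501 \left(- \frac{1}{11516}\right) = \frac{26196}{\left(8255 - 51\right) \left(- \frac{1}{7431}\right) + \frac{7717}{23143}} - \frac{13501}{11516} = \frac{26196}{8204 \left(- \frac{1}{7431}\right) + 7717 \cdot \frac{1}{23143}} - \frac{13501}{11516} = \frac{26196}{- \frac{8204}{7431} + \frac{7717}{23143}} - \frac{13501}{11516} = \frac{26196}{- \frac{132520145}{171975633}} - \frac{13501}{11516} = 26196 \left(- \frac{171975633}{132520145}\right) - \frac{13501}{11516} = - \frac{4505073682068}{132520145} - \frac{13501}{11516} = - \frac{51882217677172733}{1526101989820}$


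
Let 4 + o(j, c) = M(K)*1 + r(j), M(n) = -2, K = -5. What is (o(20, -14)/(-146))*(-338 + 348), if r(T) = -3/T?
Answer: 123/292 ≈ 0.42123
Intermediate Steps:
o(j, c) = -6 - 3/j (o(j, c) = -4 + (-2*1 - 3/j) = -4 + (-2 - 3/j) = -6 - 3/j)
(o(20, -14)/(-146))*(-338 + 348) = ((-6 - 3/20)/(-146))*(-338 + 348) = ((-6 - 3*1/20)*(-1/146))*10 = ((-6 - 3/20)*(-1/146))*10 = -123/20*(-1/146)*10 = (123/2920)*10 = 123/292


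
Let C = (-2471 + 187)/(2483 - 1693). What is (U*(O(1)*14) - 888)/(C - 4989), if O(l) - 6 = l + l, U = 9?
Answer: -47400/1971797 ≈ -0.024039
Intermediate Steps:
C = -1142/395 (C = -2284/790 = -2284*1/790 = -1142/395 ≈ -2.8911)
O(l) = 6 + 2*l (O(l) = 6 + (l + l) = 6 + 2*l)
(U*(O(1)*14) - 888)/(C - 4989) = (9*((6 + 2*1)*14) - 888)/(-1142/395 - 4989) = (9*((6 + 2)*14) - 888)/(-1971797/395) = (9*(8*14) - 888)*(-395/1971797) = (9*112 - 888)*(-395/1971797) = (1008 - 888)*(-395/1971797) = 120*(-395/1971797) = -47400/1971797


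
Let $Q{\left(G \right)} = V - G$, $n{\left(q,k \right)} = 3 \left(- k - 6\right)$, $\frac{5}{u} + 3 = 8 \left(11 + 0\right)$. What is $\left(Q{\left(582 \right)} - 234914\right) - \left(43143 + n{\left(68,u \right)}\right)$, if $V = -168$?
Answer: $- \frac{4739410}{17} \approx -2.7879 \cdot 10^{5}$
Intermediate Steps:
$u = \frac{1}{17}$ ($u = \frac{5}{-3 + 8 \left(11 + 0\right)} = \frac{5}{-3 + 8 \cdot 11} = \frac{5}{-3 + 88} = \frac{5}{85} = 5 \cdot \frac{1}{85} = \frac{1}{17} \approx 0.058824$)
$n{\left(q,k \right)} = -18 - 3 k$ ($n{\left(q,k \right)} = 3 \left(-6 - k\right) = -18 - 3 k$)
$Q{\left(G \right)} = -168 - G$
$\left(Q{\left(582 \right)} - 234914\right) - \left(43143 + n{\left(68,u \right)}\right) = \left(\left(-168 - 582\right) - 234914\right) - \left(43125 - \frac{3}{17}\right) = \left(\left(-168 - 582\right) - 234914\right) - \frac{733122}{17} = \left(-750 - 234914\right) - \frac{733122}{17} = -235664 + \left(-43143 + \frac{309}{17}\right) = -235664 - \frac{733122}{17} = - \frac{4739410}{17}$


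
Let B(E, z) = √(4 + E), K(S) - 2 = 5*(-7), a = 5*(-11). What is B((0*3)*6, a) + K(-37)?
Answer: -31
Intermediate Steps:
a = -55
K(S) = -33 (K(S) = 2 + 5*(-7) = 2 - 35 = -33)
B((0*3)*6, a) + K(-37) = √(4 + (0*3)*6) - 33 = √(4 + 0*6) - 33 = √(4 + 0) - 33 = √4 - 33 = 2 - 33 = -31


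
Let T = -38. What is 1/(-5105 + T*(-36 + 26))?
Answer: -1/4725 ≈ -0.00021164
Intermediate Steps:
1/(-5105 + T*(-36 + 26)) = 1/(-5105 - 38*(-36 + 26)) = 1/(-5105 - 38*(-10)) = 1/(-5105 + 380) = 1/(-4725) = -1/4725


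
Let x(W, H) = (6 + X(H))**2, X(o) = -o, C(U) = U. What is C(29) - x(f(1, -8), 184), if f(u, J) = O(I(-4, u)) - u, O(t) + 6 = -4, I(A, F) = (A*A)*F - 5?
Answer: -31655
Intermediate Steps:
I(A, F) = -5 + F*A**2 (I(A, F) = A**2*F - 5 = F*A**2 - 5 = -5 + F*A**2)
O(t) = -10 (O(t) = -6 - 4 = -10)
f(u, J) = -10 - u
x(W, H) = (6 - H)**2
C(29) - x(f(1, -8), 184) = 29 - (-6 + 184)**2 = 29 - 1*178**2 = 29 - 1*31684 = 29 - 31684 = -31655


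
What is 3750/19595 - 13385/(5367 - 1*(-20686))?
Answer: -32916065/102101707 ≈ -0.32238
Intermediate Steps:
3750/19595 - 13385/(5367 - 1*(-20686)) = 3750*(1/19595) - 13385/(5367 + 20686) = 750/3919 - 13385/26053 = -32916065/102101707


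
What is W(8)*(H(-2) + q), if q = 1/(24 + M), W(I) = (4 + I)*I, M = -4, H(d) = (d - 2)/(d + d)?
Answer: 504/5 ≈ 100.80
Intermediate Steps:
H(d) = (-2 + d)/(2*d) (H(d) = (-2 + d)/((2*d)) = (-2 + d)*(1/(2*d)) = (-2 + d)/(2*d))
W(I) = I*(4 + I)
q = 1/20 (q = 1/(24 - 4) = 1/20 ≈ 0.050000)
W(8)*(H(-2) + q) = (8*(4 + 8))*((½)*(-2 - 2)/(-2) + 1/20) = (8*12)*((½)*(-½)*(-4) + 1/20) = 96*(1 + 1/20) = 96*(21/20) = 504/5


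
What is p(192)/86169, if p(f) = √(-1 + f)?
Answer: √191/86169 ≈ 0.00016039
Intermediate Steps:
p(192)/86169 = √(-1 + 192)/86169 = √191*(1/86169) = √191/86169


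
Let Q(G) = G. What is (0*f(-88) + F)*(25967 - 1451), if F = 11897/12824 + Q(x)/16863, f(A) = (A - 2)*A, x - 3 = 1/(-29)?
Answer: 242619053481/10665446 ≈ 22748.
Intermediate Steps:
x = 86/29 (x = 3 + 1/(-29) = 3 - 1/29 = 86/29 ≈ 2.9655)
f(A) = A*(-2 + A) (f(A) = (-2 + A)*A = A*(-2 + A))
F = 118756267/127985352 (F = 11897/12824 + (86/29)/16863 = 11897*(1/12824) + (86/29)*(1/16863) = 11897/12824 + 86/489027 = 118756267/127985352 ≈ 0.92789)
(0*f(-88) + F)*(25967 - 1451) = (0*(-88*(-2 - 88)) + 118756267/127985352)*(25967 - 1451) = (0*(-88*(-90)) + 118756267/127985352)*24516 = (0*7920 + 118756267/127985352)*24516 = (0 + 118756267/127985352)*24516 = (118756267/127985352)*24516 = 242619053481/10665446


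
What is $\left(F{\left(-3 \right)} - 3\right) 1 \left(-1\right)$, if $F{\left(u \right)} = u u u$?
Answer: $30$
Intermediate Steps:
$F{\left(u \right)} = u^{3}$ ($F{\left(u \right)} = u^{2} u = u^{3}$)
$\left(F{\left(-3 \right)} - 3\right) 1 \left(-1\right) = \left(\left(-3\right)^{3} - 3\right) 1 \left(-1\right) = \left(-27 - 3\right) 1 \left(-1\right) = \left(-30\right) 1 \left(-1\right) = \left(-30\right) \left(-1\right) = 30$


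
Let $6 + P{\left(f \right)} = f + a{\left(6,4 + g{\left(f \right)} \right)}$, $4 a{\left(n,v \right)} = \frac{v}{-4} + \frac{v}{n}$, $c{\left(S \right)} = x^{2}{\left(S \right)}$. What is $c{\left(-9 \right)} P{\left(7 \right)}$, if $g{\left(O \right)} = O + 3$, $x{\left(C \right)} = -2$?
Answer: $\frac{17}{6} \approx 2.8333$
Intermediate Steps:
$g{\left(O \right)} = 3 + O$
$c{\left(S \right)} = 4$ ($c{\left(S \right)} = \left(-2\right)^{2} = 4$)
$a{\left(n,v \right)} = - \frac{v}{16} + \frac{v}{4 n}$ ($a{\left(n,v \right)} = \frac{\frac{v}{-4} + \frac{v}{n}}{4} = \frac{v \left(- \frac{1}{4}\right) + \frac{v}{n}}{4} = \frac{- \frac{v}{4} + \frac{v}{n}}{4} = - \frac{v}{16} + \frac{v}{4 n}$)
$P{\left(f \right)} = - \frac{295}{48} + \frac{47 f}{48}$ ($P{\left(f \right)} = -6 + \left(f + \frac{\left(4 + \left(3 + f\right)\right) \left(4 - 6\right)}{16 \cdot 6}\right) = -6 + \left(f + \frac{1}{16} \left(7 + f\right) \frac{1}{6} \left(4 - 6\right)\right) = -6 + \left(f + \frac{1}{16} \left(7 + f\right) \frac{1}{6} \left(-2\right)\right) = -6 + \left(f - \left(\frac{7}{48} + \frac{f}{48}\right)\right) = -6 + \left(- \frac{7}{48} + \frac{47 f}{48}\right) = - \frac{295}{48} + \frac{47 f}{48}$)
$c{\left(-9 \right)} P{\left(7 \right)} = 4 \left(- \frac{295}{48} + \frac{47}{48} \cdot 7\right) = 4 \left(- \frac{295}{48} + \frac{329}{48}\right) = 4 \cdot \frac{17}{24} = \frac{17}{6}$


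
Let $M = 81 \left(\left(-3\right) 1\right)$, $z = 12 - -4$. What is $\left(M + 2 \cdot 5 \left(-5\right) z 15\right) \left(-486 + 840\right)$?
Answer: $-4334022$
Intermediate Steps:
$z = 16$ ($z = 12 + 4 = 16$)
$M = -243$ ($M = 81 \left(-3\right) = -243$)
$\left(M + 2 \cdot 5 \left(-5\right) z 15\right) \left(-486 + 840\right) = \left(-243 + 2 \cdot 5 \left(-5\right) 16 \cdot 15\right) \left(-486 + 840\right) = \left(-243 + 10 \left(-5\right) 16 \cdot 15\right) 354 = \left(-243 + \left(-50\right) 16 \cdot 15\right) 354 = \left(-243 - 12000\right) 354 = \left(-12243\right) 354 = -4334022$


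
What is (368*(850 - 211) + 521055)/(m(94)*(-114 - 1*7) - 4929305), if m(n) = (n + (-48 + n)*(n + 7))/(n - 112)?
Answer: -2268621/14692325 ≈ -0.15441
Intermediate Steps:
m(n) = (n + (-48 + n)*(7 + n))/(-112 + n)
(368*(850 - 211) + 521055)/(m(94)*(-114 - 1*7) - 4929305) = (368*(850 - 211) + 521055)/(((-336 + 94² - 40*94)/(-112 + 94))*(-114 - 1*7) - 4929305) = (368*639 + 521055)/(((-336 + 8836 - 3760)/(-18))*(-114 - 7) - 4929305) = (235152 + 521055)/(-1/18*4740*(-121) - 4929305) = 756207/(-790/3*(-121) - 4929305) = 756207/(95590/3 - 4929305) = 756207/(-14692325/3) = 756207*(-3/14692325) = -2268621/14692325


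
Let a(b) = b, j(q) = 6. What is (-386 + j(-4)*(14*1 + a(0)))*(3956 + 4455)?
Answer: -2540122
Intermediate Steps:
(-386 + j(-4)*(14*1 + a(0)))*(3956 + 4455) = (-386 + 6*(14*1 + 0))*(3956 + 4455) = (-386 + 6*(14 + 0))*8411 = (-386 + 6*14)*8411 = (-386 + 84)*8411 = -302*8411 = -2540122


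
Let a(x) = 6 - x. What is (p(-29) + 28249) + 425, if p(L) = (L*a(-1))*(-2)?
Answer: 29080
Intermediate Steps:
p(L) = -14*L (p(L) = (L*(6 - 1*(-1)))*(-2) = (L*(6 + 1))*(-2) = (L*7)*(-2) = (7*L)*(-2) = -14*L)
(p(-29) + 28249) + 425 = (-14*(-29) + 28249) + 425 = (406 + 28249) + 425 = 28655 + 425 = 29080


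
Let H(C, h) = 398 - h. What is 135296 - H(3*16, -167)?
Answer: 134731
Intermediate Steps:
135296 - H(3*16, -167) = 135296 - (398 - 1*(-167)) = 135296 - (398 + 167) = 135296 - 1*565 = 135296 - 565 = 134731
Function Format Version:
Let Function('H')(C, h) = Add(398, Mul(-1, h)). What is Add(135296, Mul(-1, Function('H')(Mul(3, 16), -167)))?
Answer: 134731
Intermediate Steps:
Add(135296, Mul(-1, Function('H')(Mul(3, 16), -167))) = Add(135296, Mul(-1, Add(398, Mul(-1, -167)))) = Add(135296, Mul(-1, Add(398, 167))) = Add(135296, Mul(-1, 565)) = Add(135296, -565) = 134731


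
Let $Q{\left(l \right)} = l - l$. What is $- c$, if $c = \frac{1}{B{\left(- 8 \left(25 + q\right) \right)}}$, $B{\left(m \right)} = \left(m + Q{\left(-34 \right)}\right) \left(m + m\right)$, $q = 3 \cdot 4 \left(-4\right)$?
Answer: $- \frac{1}{67712} \approx -1.4768 \cdot 10^{-5}$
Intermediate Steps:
$q = -48$ ($q = 12 \left(-4\right) = -48$)
$Q{\left(l \right)} = 0$
$B{\left(m \right)} = 2 m^{2}$ ($B{\left(m \right)} = \left(m + 0\right) \left(m + m\right) = m 2 m = 2 m^{2}$)
$c = \frac{1}{67712}$ ($c = \frac{1}{2 \left(- 8 \left(25 - 48\right)\right)^{2}} = \frac{1}{2 \left(\left(-8\right) \left(-23\right)\right)^{2}} = \frac{1}{2 \cdot 184^{2}} = \frac{1}{2 \cdot 33856} = \frac{1}{67712} \approx 1.4768 \cdot 10^{-5}$)
$- c = \left(-1\right) \frac{1}{67712} = - \frac{1}{67712}$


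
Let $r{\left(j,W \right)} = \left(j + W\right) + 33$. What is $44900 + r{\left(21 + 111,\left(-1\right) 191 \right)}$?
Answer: $44874$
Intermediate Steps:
$r{\left(j,W \right)} = 33 + W + j$ ($r{\left(j,W \right)} = \left(W + j\right) + 33 = 33 + W + j$)
$44900 + r{\left(21 + 111,\left(-1\right) 191 \right)} = 44900 + \left(33 - 191 + \left(21 + 111\right)\right) = 44900 + \left(33 - 191 + 132\right) = 44900 - 26 = 44874$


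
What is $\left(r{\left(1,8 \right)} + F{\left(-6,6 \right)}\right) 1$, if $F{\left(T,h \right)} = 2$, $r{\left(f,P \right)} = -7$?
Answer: $-5$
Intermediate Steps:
$\left(r{\left(1,8 \right)} + F{\left(-6,6 \right)}\right) 1 = \left(-7 + 2\right) 1 = \left(-5\right) 1 = -5$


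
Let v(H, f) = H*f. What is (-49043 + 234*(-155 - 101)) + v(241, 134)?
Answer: -76653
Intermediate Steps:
(-49043 + 234*(-155 - 101)) + v(241, 134) = (-49043 + 234*(-155 - 101)) + 241*134 = (-49043 + 234*(-256)) + 32294 = (-49043 - 59904) + 32294 = -108947 + 32294 = -76653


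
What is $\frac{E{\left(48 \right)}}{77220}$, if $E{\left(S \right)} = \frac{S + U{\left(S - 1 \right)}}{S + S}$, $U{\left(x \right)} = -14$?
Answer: $\frac{17}{3706560} \approx 4.5865 \cdot 10^{-6}$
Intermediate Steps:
$E{\left(S \right)} = \frac{-14 + S}{2 S}$ ($E{\left(S \right)} = \frac{S - 14}{S + S} = \frac{-14 + S}{2 S}$)
$\frac{E{\left(48 \right)}}{77220} = \frac{\frac{1}{2} \cdot \frac{1}{48} \left(-14 + 48\right)}{77220} = \frac{1}{2} \cdot \frac{1}{48} \cdot 34 \cdot \frac{1}{77220} = \frac{17}{48} \cdot \frac{1}{77220} = \frac{17}{3706560}$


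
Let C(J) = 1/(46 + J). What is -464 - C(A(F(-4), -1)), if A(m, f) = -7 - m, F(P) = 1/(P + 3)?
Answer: -18561/40 ≈ -464.02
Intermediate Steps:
F(P) = 1/(3 + P)
-464 - C(A(F(-4), -1)) = -464 - 1/(46 + (-7 - 1/(3 - 4))) = -464 - 1/(46 + (-7 - 1/(-1))) = -464 - 1/(46 + (-7 - 1*(-1))) = -464 - 1/(46 + (-7 + 1)) = -464 - 1/(46 - 6) = -464 - 1/40 = -18561/40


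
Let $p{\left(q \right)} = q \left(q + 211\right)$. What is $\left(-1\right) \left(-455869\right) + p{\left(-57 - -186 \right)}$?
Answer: $499729$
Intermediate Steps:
$p{\left(q \right)} = q \left(211 + q\right)$
$\left(-1\right) \left(-455869\right) + p{\left(-57 - -186 \right)} = \left(-1\right) \left(-455869\right) + \left(-57 - -186\right) \left(211 - -129\right) = 455869 + \left(-57 + 186\right) \left(211 + \left(-57 + 186\right)\right) = 455869 + 129 \left(211 + 129\right) = 455869 + 129 \cdot 340 = 455869 + 43860 = 499729$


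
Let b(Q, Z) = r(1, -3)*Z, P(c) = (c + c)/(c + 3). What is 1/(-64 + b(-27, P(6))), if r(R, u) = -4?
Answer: -3/208 ≈ -0.014423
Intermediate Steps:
P(c) = 2*c/(3 + c) (P(c) = (2*c)/(3 + c) = 2*c/(3 + c))
b(Q, Z) = -4*Z
1/(-64 + b(-27, P(6))) = 1/(-64 - 8*6/(3 + 6)) = 1/(-64 - 8*6/9) = 1/(-64 - 4*4/3) = 1/(-64 - 16/3) = 1/(-208/3) = -3/208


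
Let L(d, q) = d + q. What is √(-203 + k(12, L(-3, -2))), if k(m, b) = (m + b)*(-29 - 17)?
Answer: 5*I*√21 ≈ 22.913*I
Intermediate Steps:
k(m, b) = -46*b - 46*m (k(m, b) = (b + m)*(-46) = -46*b - 46*m)
√(-203 + k(12, L(-3, -2))) = √(-203 + (-46*(-3 - 2) - 46*12)) = √(-203 + (-46*(-5) - 552)) = √(-203 + (230 - 552)) = √(-203 - 322) = √(-525) = 5*I*√21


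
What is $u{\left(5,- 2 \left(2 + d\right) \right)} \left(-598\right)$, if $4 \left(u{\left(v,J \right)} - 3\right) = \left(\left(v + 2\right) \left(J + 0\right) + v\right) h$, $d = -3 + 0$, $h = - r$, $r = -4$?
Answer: $-13156$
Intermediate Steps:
$h = 4$ ($h = \left(-1\right) \left(-4\right) = 4$)
$d = -3$
$u{\left(v,J \right)} = 3 + v + J \left(2 + v\right)$ ($u{\left(v,J \right)} = 3 + \frac{\left(\left(v + 2\right) \left(J + 0\right) + v\right) 4}{4} = 3 + \frac{\left(\left(2 + v\right) J + v\right) 4}{4} = 3 + \frac{\left(J \left(2 + v\right) + v\right) 4}{4} = 3 + \frac{\left(v + J \left(2 + v\right)\right) 4}{4} = 3 + \frac{4 v + 4 J \left(2 + v\right)}{4} = 3 + \left(v + J \left(2 + v\right)\right) = 3 + v + J \left(2 + v\right)$)
$u{\left(5,- 2 \left(2 + d\right) \right)} \left(-598\right) = \left(3 + 5 + 2 \left(- 2 \left(2 - 3\right)\right) + - 2 \left(2 - 3\right) 5\right) \left(-598\right) = \left(3 + 5 + 2 \left(\left(-2\right) \left(-1\right)\right) + \left(-2\right) \left(-1\right) 5\right) \left(-598\right) = \left(3 + 5 + 2 \cdot 2 + 2 \cdot 5\right) \left(-598\right) = \left(3 + 5 + 4 + 10\right) \left(-598\right) = 22 \left(-598\right) = -13156$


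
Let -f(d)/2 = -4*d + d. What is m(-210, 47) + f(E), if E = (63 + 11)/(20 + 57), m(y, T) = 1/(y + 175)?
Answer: 2209/385 ≈ 5.7377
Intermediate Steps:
m(y, T) = 1/(175 + y)
E = 74/77 ≈ 0.96104
f(d) = 6*d (f(d) = -2*(-4*d + d) = -(-6)*d = 6*d)
m(-210, 47) + f(E) = 1/(175 - 210) + 6*(74/77) = 1/(-35) + 444/77 = -1/35 + 444/77 = 2209/385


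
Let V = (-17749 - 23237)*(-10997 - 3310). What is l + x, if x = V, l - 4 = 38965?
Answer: 586425671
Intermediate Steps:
l = 38969 (l = 4 + 38965 = 38969)
V = 586386702 (V = -40986*(-14307) = 586386702)
x = 586386702
l + x = 38969 + 586386702 = 586425671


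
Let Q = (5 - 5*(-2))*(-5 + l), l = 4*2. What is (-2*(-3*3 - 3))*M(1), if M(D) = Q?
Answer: 1080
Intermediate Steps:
l = 8
Q = 45 (Q = (5 - 5*(-2))*(-5 + 8) = (5 + 10)*3 = 15*3 = 45)
M(D) = 45
(-2*(-3*3 - 3))*M(1) = -2*(-3*3 - 3)*45 = -2*(-9 - 3)*45 = -2*(-12)*45 = 24*45 = 1080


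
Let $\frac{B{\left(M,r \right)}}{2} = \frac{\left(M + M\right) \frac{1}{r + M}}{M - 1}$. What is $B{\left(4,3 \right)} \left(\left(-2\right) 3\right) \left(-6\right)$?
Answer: $\frac{192}{7} \approx 27.429$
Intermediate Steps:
$B{\left(M,r \right)} = \frac{4 M}{\left(-1 + M\right) \left(M + r\right)}$ ($B{\left(M,r \right)} = 2 \frac{\left(M + M\right) \frac{1}{r + M}}{M - 1} = 2 \frac{2 M \frac{1}{M + r}}{-1 + M} = 2 \frac{2 M}{\left(-1 + M\right) \left(M + r\right)} = \frac{4 M}{\left(-1 + M\right) \left(M + r\right)}$)
$B{\left(4,3 \right)} \left(\left(-2\right) 3\right) \left(-6\right) = 4 \cdot 4 \frac{1}{4^{2} - 4 - 3 + 4 \cdot 3} \left(\left(-2\right) 3\right) \left(-6\right) = 4 \cdot 4 \frac{1}{16 - 4 - 3 + 12} \left(-6\right) \left(-6\right) = 4 \cdot 4 \cdot \frac{1}{21} \left(-6\right) \left(-6\right) = \frac{16}{21} \left(-6\right) \left(-6\right) = \left(- \frac{32}{7}\right) \left(-6\right) = \frac{192}{7}$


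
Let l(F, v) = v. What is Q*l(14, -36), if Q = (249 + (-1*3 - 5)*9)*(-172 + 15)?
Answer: 1000404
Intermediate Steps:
Q = -27789 (Q = (249 + (-3 - 5)*9)*(-157) = (249 - 8*9)*(-157) = (249 - 72)*(-157) = 177*(-157) = -27789)
Q*l(14, -36) = -27789*(-36) = 1000404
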